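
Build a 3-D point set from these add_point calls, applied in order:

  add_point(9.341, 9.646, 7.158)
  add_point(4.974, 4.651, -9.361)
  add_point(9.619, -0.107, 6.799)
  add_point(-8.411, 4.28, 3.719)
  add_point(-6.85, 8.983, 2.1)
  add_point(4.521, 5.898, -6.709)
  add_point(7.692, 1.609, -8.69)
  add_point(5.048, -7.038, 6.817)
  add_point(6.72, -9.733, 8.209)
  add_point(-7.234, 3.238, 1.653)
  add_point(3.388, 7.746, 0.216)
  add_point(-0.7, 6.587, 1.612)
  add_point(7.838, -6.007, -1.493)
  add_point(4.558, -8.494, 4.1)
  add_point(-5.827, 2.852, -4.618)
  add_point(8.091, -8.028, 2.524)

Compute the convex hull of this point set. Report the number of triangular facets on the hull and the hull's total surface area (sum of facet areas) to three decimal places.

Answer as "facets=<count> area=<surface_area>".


13 of the 16 inputs are extreme points: [0, 1, 2, 3, 4, 5, 6, 8, 9, 12, 13, 14, 15].

Facet areas (half cross-product norm):
  f1: (p0, p8, p3) → 169.4541
  f2: (p0, p8, p2) → 17.7089
  f3: (p4, p0, p3) → 43.0790
  f4: (p4, p14, p3) → 22.4098
  f5: (p4, p14, p1) → 52.2289
  f6: (p9, p14, p3) → 3.6726
  f7: (p5, p0, p1) → 10.9193
  f8: (p5, p4, p1) → 14.6276
  f9: (p5, p4, p0) → 104.2313
  f10: (p13, p12, p14) → 57.5169
  f11: (p13, p9, p14) → 54.0482
  f12: (p13, p8, p3) → 37.3890
  f13: (p13, p9, p3) → 19.1185
  f14: (p6, p14, p1) → 22.3895
  f15: (p6, p12, p14) → 73.7272
  f16: (p6, p0, p1) → 36.5926
  f17: (p6, p0, p2) → 76.4320
  f18: (p6, p12, p2) → 53.6124
  f19: (p15, p8, p2) → 27.4642
  f20: (p15, p12, p2) → 20.5450
  f21: (p15, p13, p8) → 9.3579
  f22: (p15, p13, p12) → 8.1746
Σ area = 934.700

Check V−E+F: 13 − 33 + 22 = 2.

facets=22 area=934.700


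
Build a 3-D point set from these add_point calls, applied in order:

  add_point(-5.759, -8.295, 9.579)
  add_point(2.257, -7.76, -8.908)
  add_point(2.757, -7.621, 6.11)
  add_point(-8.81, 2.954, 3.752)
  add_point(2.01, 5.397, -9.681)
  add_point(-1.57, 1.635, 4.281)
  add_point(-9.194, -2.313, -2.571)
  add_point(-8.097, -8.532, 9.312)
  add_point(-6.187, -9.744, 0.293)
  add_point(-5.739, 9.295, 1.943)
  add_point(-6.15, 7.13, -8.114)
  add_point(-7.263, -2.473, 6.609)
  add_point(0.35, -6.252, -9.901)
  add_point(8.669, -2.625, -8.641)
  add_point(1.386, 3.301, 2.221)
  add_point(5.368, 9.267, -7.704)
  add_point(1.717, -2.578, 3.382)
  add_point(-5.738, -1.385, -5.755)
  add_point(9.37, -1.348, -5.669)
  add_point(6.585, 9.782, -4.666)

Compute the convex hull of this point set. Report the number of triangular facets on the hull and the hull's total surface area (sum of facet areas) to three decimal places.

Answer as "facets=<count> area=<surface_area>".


facets=30 area=1140.199

17 of the 20 inputs are extreme points: [0, 1, 2, 3, 4, 5, 6, 7, 8, 9, 10, 12, 13, 14, 15, 18, 19].

Per-facet area ½‖(b−a)×(c−a)‖:
  f1: (p13, p19, p18) → 17.4696
  f2: (p10, p3, p6) → 46.1373
  f3: (p10, p3, p9) → 37.4111
  f4: (p7, p8, p6) → 39.1869
  f5: (p7, p8, p0) → 10.9601
  f6: (p7, p3, p6) → 51.1323
  f7: (p7, p9, p0) → 22.6504
  f8: (p7, p3, p9) → 23.0785
  f9: (p14, p9, p19) → 50.2291
  f10: (p15, p13, p19) → 20.3524
  f11: (p15, p13, p4) → 28.5793
  f12: (p15, p10, p4) → 21.5832
  f13: (p15, p9, p19) → 23.0527
  f14: (p15, p10, p9) → 59.9634
  f15: (p5, p9, p0) → 40.9823
  f16: (p5, p14, p9) → 17.7267
  f17: (p2, p8, p0) → 41.1193
  f18: (p2, p1, p8) → 67.5183
  f19: (p2, p13, p18) → 21.9664
  f20: (p2, p1, p13) → 61.6265
  f21: (p2, p19, p18) → 83.4503
  f22: (p2, p14, p19) → 43.8569
  f23: (p2, p5, p0) → 46.2881
  f24: (p2, p5, p14) → 20.3517
  f25: (p12, p8, p6) → 50.6239
  f26: (p12, p1, p8) → 16.4846
  f27: (p12, p10, p6) → 70.0952
  f28: (p12, p10, p4) → 49.8236
  f29: (p12, p13, p4) → 45.9706
  f30: (p12, p1, p13) → 10.5279
Σ area = 1140.199

Check V−E+F: 17 − 45 + 30 = 2.


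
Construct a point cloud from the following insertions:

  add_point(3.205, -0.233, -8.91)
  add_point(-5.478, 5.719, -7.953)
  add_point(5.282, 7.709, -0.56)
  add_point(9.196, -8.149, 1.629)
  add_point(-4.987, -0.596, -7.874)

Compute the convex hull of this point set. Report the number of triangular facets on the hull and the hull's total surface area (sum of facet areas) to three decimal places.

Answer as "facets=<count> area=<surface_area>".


Extreme-point indices: [0, 1, 2, 3, 4] — 5 of 5 on the boundary.

Facet areas (half cross-product norm):
  f1: (p2, p3, p1) → 107.9909
  f2: (p0, p2, p1) → 59.0223
  f3: (p0, p2, p3) → 82.6593
  f4: (p4, p3, p1) → 52.2354
  f5: (p4, p0, p1) → 26.1653
  f6: (p4, p0, p3) → 57.1735
Σ area = 385.247

Euler: V−E+F = 5−9+6 = 2.

facets=6 area=385.247


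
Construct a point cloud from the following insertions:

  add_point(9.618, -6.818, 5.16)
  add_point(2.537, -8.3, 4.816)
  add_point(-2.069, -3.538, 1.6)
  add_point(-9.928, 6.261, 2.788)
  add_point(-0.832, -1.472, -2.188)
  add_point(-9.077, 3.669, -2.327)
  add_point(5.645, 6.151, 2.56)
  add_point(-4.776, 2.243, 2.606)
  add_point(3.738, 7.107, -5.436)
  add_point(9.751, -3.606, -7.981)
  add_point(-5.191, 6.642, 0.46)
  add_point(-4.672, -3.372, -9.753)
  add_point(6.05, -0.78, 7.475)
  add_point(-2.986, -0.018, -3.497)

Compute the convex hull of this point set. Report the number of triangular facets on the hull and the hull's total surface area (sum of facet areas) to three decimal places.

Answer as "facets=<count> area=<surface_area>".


Extreme-point indices: [0, 1, 3, 5, 6, 8, 9, 10, 11, 12] — 10 of 14 on the boundary.

Area of each hull facet:
  f1: (p11, p1, p9) → 104.6327
  f2: (p0, p1, p9) → 48.9872
  f3: (p0, p6, p9) → 85.4985
  f4: (p8, p11, p9) → 80.7280
  f5: (p8, p6, p9) → 51.9087
  f6: (p12, p6, p3) → 66.1776
  f7: (p12, p0, p6) → 27.0573
  f8: (p12, p1, p3) → 78.3942
  f9: (p12, p0, p1) → 25.5950
  f10: (p5, p8, p3) → 38.4729
  f11: (p5, p8, p11) → 70.6927
  f12: (p5, p1, p3) → 52.5423
  f13: (p5, p11, p1) → 92.2897
  f14: (p10, p6, p3) → 17.8814
  f15: (p10, p8, p3) → 3.6678
  f16: (p10, p8, p6) → 41.5988
Σ area = 886.125

Check V−E+F: 10 − 24 + 16 = 2.

facets=16 area=886.125


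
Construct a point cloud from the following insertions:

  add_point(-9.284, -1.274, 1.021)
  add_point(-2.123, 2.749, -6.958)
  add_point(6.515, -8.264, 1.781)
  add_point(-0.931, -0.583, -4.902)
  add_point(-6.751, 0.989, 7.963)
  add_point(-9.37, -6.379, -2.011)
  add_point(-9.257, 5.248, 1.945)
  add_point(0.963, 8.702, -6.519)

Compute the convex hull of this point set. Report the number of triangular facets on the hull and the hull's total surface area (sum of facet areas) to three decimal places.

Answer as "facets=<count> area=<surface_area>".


facets=12 area=592.876

Points on the hull: [0, 1, 2, 3, 4, 5, 6, 7] (8 of 8).

Per-facet area ½‖(b−a)×(c−a)‖:
  f1: (p4, p2, p5) → 98.8903
  f2: (p4, p7, p2) → 144.9484
  f3: (p6, p4, p7) → 49.4916
  f4: (p1, p7, p2) → 52.5940
  f5: (p1, p6, p5) → 64.3192
  f6: (p1, p6, p7) → 39.2069
  f7: (p0, p4, p5) → 16.0395
  f8: (p0, p6, p5) → 7.5318
  f9: (p0, p6, p4) → 23.1325
  f10: (p3, p2, p5) → 67.0903
  f11: (p3, p1, p5) → 20.4000
  f12: (p3, p1, p2) → 9.2319
Σ area = 592.876

Check V−E+F: 8 − 18 + 12 = 2.


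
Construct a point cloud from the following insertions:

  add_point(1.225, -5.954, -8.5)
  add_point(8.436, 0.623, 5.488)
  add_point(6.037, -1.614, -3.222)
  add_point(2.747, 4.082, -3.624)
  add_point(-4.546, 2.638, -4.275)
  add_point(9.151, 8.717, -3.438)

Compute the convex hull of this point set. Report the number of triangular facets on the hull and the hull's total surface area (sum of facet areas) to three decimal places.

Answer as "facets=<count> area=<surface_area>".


facets=6 area=359.737

Points on the hull: [0, 1, 2, 4, 5] (5 of 6).

Triangle areas on the boundary:
  f1: (p0, p5, p4) → 83.0826
  f2: (p1, p5, p4) → 86.8408
  f3: (p1, p0, p4) → 87.8682
  f4: (p2, p0, p5) → 34.2490
  f5: (p2, p1, p5) → 48.1291
  f6: (p2, p1, p0) → 19.5668
Σ area = 359.737

Euler characteristic 5−9+6 = 2 ✓


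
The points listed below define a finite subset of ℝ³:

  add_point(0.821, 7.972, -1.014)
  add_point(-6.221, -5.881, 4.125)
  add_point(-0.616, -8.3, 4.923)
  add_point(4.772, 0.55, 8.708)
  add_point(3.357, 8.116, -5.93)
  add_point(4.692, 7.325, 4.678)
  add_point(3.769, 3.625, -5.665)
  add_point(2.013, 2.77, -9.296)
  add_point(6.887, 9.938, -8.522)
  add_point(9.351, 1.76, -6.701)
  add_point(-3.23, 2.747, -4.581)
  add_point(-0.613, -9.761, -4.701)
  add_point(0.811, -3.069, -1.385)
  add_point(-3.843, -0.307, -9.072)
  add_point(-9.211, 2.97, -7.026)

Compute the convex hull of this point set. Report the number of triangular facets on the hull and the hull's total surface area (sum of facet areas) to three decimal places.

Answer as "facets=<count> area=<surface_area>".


facets=18 area=915.295

11 of the 15 inputs are extreme points: [0, 1, 2, 3, 5, 7, 8, 9, 11, 13, 14].

Facet areas (half cross-product norm):
  f1: (p1, p11, p14) → 77.6024
  f2: (p13, p11, p14) → 30.2116
  f3: (p5, p3, p9) → 53.0569
  f4: (p5, p1, p14) → 118.4029
  f5: (p5, p1, p3) → 51.9599
  f6: (p2, p1, p11) → 29.8940
  f7: (p2, p1, p3) → 33.4390
  f8: (p2, p11, p9) → 74.7626
  f9: (p2, p3, p9) → 88.1678
  f10: (p8, p13, p14) → 47.7381
  f11: (p8, p5, p9) → 56.0739
  f12: (p7, p11, p9) → 53.3153
  f13: (p7, p13, p11) → 35.6561
  f14: (p7, p8, p9) → 30.5490
  f15: (p7, p8, p13) → 13.9227
  f16: (p0, p5, p14) → 26.7399
  f17: (p0, p8, p14) → 61.3339
  f18: (p0, p8, p5) → 32.4692
Σ area = 915.295

Check V−E+F: 11 − 27 + 18 = 2.


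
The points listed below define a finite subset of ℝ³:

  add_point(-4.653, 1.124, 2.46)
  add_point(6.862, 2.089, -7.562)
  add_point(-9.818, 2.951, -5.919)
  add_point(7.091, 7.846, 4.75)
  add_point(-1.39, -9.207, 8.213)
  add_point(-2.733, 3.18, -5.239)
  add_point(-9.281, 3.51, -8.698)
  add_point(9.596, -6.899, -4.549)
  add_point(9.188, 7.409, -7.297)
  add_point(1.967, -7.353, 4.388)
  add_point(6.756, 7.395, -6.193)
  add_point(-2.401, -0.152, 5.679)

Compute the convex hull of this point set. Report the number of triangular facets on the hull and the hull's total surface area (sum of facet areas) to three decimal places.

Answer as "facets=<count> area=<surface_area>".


facets=16 area=901.655

Points on the hull: [0, 1, 2, 3, 4, 6, 7, 8, 10, 11] (10 of 12).

Triangle areas on the boundary:
  f1: (p4, p3, p7) → 138.7637
  f2: (p8, p3, p7) → 88.2183
  f3: (p11, p4, p3) → 49.0100
  f4: (p6, p4, p2) → 20.9650
  f5: (p6, p4, p7) → 174.7921
  f6: (p6, p3, p2) → 28.3230
  f7: (p0, p3, p2) → 59.8166
  f8: (p0, p11, p3) → 25.3793
  f9: (p0, p4, p2) → 44.8225
  f10: (p0, p11, p4) → 16.1436
  f11: (p1, p8, p7) → 20.2189
  f12: (p1, p6, p7) → 74.2432
  f13: (p1, p6, p8) → 44.7159
  f14: (p10, p8, p3) → 13.5066
  f15: (p10, p6, p3) → 89.7938
  f16: (p10, p6, p8) → 12.9429
Σ area = 901.655

Check V−E+F: 10 − 24 + 16 = 2.


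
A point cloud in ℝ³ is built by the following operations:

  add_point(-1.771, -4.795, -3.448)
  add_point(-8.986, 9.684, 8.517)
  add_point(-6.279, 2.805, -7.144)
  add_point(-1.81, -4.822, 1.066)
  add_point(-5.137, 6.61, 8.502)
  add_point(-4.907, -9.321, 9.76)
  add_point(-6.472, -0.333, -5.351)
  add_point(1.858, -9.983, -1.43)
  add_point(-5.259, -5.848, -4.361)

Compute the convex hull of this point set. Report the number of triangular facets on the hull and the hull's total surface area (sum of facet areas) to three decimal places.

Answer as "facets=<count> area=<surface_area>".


facets=10 area=605.050

Extreme-point indices: [1, 2, 4, 5, 6, 7, 8] — 7 of 9 on the boundary.

Area of each hull facet:
  f1: (p4, p5, p1) → 30.4716
  f2: (p4, p5, p7) → 104.6210
  f3: (p4, p2, p1) → 39.5792
  f4: (p4, p2, p7) → 128.3266
  f5: (p6, p5, p1) → 141.2391
  f6: (p6, p2, p1) → 31.1424
  f7: (p8, p5, p7) → 56.4783
  f8: (p8, p6, p5) → 38.1704
  f9: (p8, p2, p7) → 30.6821
  f10: (p8, p6, p2) → 4.3392
Σ area = 605.050

Euler: V−E+F = 7−15+10 = 2.


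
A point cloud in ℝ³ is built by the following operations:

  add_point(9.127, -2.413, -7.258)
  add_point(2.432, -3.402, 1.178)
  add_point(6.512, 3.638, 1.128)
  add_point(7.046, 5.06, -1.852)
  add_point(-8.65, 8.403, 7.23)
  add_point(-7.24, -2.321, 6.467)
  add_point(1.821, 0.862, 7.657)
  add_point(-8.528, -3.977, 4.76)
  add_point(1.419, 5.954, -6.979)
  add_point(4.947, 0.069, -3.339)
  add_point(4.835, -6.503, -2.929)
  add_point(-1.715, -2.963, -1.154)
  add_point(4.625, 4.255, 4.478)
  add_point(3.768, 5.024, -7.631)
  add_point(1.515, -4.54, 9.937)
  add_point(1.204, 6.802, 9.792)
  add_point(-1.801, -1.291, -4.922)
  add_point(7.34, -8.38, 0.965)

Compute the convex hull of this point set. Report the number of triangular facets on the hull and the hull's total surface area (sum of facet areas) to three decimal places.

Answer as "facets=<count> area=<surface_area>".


Points on the hull: [0, 2, 3, 4, 5, 7, 8, 10, 12, 13, 14, 15, 16, 17] (14 of 18).

Area of each hull facet:
  f1: (p7, p14, p17) → 63.8935
  f2: (p15, p14, p4) → 57.4706
  f3: (p15, p14, p17) → 60.6022
  f4: (p8, p15, p4) → 84.2618
  f5: (p10, p17, p0) → 16.9941
  f6: (p10, p7, p17) → 38.8068
  f7: (p5, p14, p4) → 49.7114
  f8: (p5, p7, p4) → 11.8604
  f9: (p5, p7, p14) → 11.2013
  f10: (p3, p8, p15) → 48.7598
  f11: (p16, p10, p7) → 52.1111
  f12: (p16, p7, p4) → 76.2072
  f13: (p16, p8, p4) → 68.5958
  f14: (p16, p10, p0) → 31.8156
  f15: (p2, p3, p15) → 13.0728
  f16: (p2, p17, p0) → 51.7197
  f17: (p2, p3, p0) → 15.4653
  f18: (p13, p3, p0) → 28.8831
  f19: (p13, p3, p8) → 8.4457
  f20: (p13, p16, p0) → 39.5468
  f21: (p13, p16, p8) → 10.6306
  f22: (p12, p15, p17) → 34.3176
  f23: (p12, p2, p17) → 22.9688
  f24: (p12, p2, p15) → 3.0381
Σ area = 900.380

Euler characteristic 14−36+24 = 2 ✓

facets=24 area=900.380


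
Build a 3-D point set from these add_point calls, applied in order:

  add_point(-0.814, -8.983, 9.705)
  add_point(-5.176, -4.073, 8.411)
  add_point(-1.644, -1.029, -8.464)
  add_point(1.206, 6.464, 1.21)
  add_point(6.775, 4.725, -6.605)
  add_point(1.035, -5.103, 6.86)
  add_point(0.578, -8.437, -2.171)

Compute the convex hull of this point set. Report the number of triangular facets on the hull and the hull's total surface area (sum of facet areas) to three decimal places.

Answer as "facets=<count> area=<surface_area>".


Extreme-point indices: [0, 1, 2, 3, 4, 5, 6] — 7 of 7 on the boundary.

Facet areas (half cross-product norm):
  f1: (p3, p0, p1) → 44.7785
  f2: (p3, p2, p1) → 88.5803
  f3: (p3, p2, p4) → 49.2941
  f4: (p6, p0, p1) → 39.6127
  f5: (p6, p2, p1) → 62.9608
  f6: (p6, p0, p4) → 84.3378
  f7: (p6, p2, p4) → 51.3140
  f8: (p5, p0, p4) → 13.0372
  f9: (p5, p3, p4) → 61.5223
  f10: (p5, p3, p0) → 12.7415
Σ area = 508.179

Euler: V−E+F = 7−15+10 = 2.

facets=10 area=508.179


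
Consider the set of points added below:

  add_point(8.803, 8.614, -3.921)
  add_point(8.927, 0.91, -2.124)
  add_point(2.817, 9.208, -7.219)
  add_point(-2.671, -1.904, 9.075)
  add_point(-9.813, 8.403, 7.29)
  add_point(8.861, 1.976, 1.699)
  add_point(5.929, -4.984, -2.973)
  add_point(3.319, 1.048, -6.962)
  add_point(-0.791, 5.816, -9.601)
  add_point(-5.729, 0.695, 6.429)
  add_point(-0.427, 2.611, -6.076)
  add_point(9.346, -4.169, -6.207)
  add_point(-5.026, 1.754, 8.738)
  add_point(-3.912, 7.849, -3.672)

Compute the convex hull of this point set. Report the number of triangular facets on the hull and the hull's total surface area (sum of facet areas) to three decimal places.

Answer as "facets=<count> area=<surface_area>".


facets=20 area=784.317

Points on the hull: [0, 2, 3, 4, 5, 6, 8, 9, 10, 11, 12, 13] (12 of 14).

Per-facet area ½‖(b−a)×(c−a)‖:
  f1: (p8, p2, p11) → 39.8282
  f2: (p9, p8, p4) → 76.8137
  f3: (p13, p2, p4) → 28.3443
  f4: (p13, p8, p4) → 10.8059
  f5: (p13, p8, p2) → 18.6095
  f6: (p0, p2, p11) → 44.5506
  f7: (p0, p5, p11) → 43.5601
  f8: (p0, p2, p4) → 64.6158
  f9: (p0, p5, p4) → 89.0486
  f10: (p6, p8, p11) → 34.0495
  f11: (p6, p5, p11) → 21.1997
  f12: (p10, p9, p8) → 22.1565
  f13: (p10, p6, p8) → 16.1693
  f14: (p10, p6, p9) → 70.4988
  f15: (p3, p6, p5) → 61.7889
  f16: (p3, p6, p9) → 36.3198
  f17: (p3, p9, p4) → 14.6692
  f18: (p12, p5, p4) → 58.6908
  f19: (p12, p3, p4) → 2.0000
  f20: (p12, p3, p5) → 30.5977
Σ area = 784.317

Euler characteristic 12−30+20 = 2 ✓


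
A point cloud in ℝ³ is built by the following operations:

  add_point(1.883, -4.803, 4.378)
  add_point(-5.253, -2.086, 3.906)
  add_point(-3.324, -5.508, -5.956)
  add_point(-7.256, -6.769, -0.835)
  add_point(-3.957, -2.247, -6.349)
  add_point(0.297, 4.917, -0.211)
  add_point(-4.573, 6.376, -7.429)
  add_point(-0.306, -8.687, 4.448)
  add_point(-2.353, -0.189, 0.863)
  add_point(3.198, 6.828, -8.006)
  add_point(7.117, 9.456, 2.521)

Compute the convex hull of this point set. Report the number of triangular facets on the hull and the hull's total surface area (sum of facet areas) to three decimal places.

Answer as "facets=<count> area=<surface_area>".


facets=14 area=606.053

Hull vertices (9/11): indices [0, 1, 2, 3, 4, 6, 7, 9, 10].

Facet areas (half cross-product norm):
  f1: (p6, p9, p10) → 43.1695
  f2: (p1, p7, p3) → 27.2450
  f3: (p1, p6, p3) → 48.8569
  f4: (p1, p6, p10) → 103.6327
  f5: (p2, p7, p3) → 29.3799
  f6: (p2, p9, p7) → 76.9476
  f7: (p0, p9, p10) → 86.1476
  f8: (p0, p9, p7) → 29.0690
  f9: (p0, p1, p10) → 58.5230
  f10: (p0, p1, p7) → 16.8693
  f11: (p4, p6, p9) → 34.0011
  f12: (p4, p2, p9) → 14.6948
  f13: (p4, p6, p3) → 26.6650
  f14: (p4, p2, p3) → 10.8513
Σ area = 606.053

Check V−E+F: 9 − 21 + 14 = 2.


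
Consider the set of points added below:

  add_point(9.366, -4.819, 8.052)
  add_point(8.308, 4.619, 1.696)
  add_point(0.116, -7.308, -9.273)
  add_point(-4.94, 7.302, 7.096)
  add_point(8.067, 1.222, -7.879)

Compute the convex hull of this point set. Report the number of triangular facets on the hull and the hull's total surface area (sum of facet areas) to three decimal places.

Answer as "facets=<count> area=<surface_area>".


facets=6 area=604.315

Extreme-point indices: [0, 1, 2, 3, 4] — 5 of 5 on the boundary.

Facet areas (half cross-product norm):
  f1: (p2, p0, p3) → 176.1049
  f2: (p1, p0, p3) → 83.1317
  f3: (p4, p2, p3) → 120.8516
  f4: (p4, p1, p3) → 68.1186
  f5: (p4, p2, p0) → 99.8869
  f6: (p4, p1, p0) → 56.2216
Σ area = 604.315

Check V−E+F: 5 − 9 + 6 = 2.


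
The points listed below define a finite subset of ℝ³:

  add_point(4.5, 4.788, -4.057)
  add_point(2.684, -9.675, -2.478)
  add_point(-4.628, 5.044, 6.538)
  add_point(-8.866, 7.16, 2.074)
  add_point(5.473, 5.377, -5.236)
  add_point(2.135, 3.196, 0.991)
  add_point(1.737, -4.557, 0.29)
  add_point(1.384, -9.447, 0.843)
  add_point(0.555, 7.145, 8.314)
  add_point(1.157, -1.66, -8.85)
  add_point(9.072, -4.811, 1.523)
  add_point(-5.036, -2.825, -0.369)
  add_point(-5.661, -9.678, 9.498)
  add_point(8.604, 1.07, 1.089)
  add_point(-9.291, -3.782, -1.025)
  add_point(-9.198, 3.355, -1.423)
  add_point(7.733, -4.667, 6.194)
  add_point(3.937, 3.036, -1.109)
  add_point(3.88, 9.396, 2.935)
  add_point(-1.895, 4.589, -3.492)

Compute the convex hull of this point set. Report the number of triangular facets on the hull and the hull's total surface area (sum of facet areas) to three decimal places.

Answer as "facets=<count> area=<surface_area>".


facets=26 area=1019.333

15 of the 20 inputs are extreme points: [1, 2, 3, 4, 7, 8, 9, 10, 12, 13, 14, 15, 16, 18, 19].

Facet areas (half cross-product norm):
  f1: (p3, p12, p14) → 70.0505
  f2: (p4, p9, p10) → 55.1903
  f3: (p4, p3, p18) → 59.9069
  f4: (p1, p9, p10) → 46.3969
  f5: (p1, p16, p10) → 21.1206
  f6: (p1, p12, p14) → 78.4851
  f7: (p1, p9, p14) → 63.5450
  f8: (p8, p3, p18) → 37.9084
  f9: (p8, p16, p18) → 46.7306
  f10: (p8, p16, p12) → 100.2403
  f11: (p15, p9, p14) → 46.2816
  f12: (p15, p3, p14) → 13.2765
  f13: (p13, p4, p10) → 19.4905
  f14: (p13, p4, p18) → 35.2782
  f15: (p13, p16, p10) → 14.3758
  f16: (p13, p16, p18) → 33.5628
  f17: (p7, p16, p12) → 53.4707
  f18: (p7, p1, p12) → 6.2977
  f19: (p7, p1, p16) → 16.2770
  f20: (p2, p3, p12) → 44.7202
  f21: (p2, p8, p12) → 41.3472
  f22: (p2, p8, p3) → 14.2401
  f23: (p19, p4, p3) → 19.4184
  f24: (p19, p15, p3) → 19.9116
  f25: (p19, p4, p9) → 30.5874
  f26: (p19, p15, p9) → 31.2221
Σ area = 1019.333

Check V−E+F: 15 − 39 + 26 = 2.


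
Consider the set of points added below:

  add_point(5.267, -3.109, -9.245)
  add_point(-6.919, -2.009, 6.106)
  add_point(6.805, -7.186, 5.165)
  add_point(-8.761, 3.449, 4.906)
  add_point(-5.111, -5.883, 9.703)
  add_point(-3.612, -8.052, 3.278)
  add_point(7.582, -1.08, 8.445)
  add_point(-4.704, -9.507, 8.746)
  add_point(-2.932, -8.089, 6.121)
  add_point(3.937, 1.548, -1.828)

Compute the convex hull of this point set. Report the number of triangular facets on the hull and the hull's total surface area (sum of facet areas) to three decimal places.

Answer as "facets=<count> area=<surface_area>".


facets=12 area=628.153

8 of the 10 inputs are extreme points: [0, 2, 3, 4, 5, 6, 7, 9].

Area of each hull facet:
  f1: (p2, p7, p6) → 42.4265
  f2: (p2, p0, p6) → 51.1601
  f3: (p4, p6, p3) → 75.6744
  f4: (p4, p7, p3) → 14.2395
  f5: (p4, p7, p6) → 25.0939
  f6: (p9, p6, p3) → 80.7890
  f7: (p9, p0, p3) → 51.8784
  f8: (p9, p0, p6) → 39.9118
  f9: (p5, p7, p3) → 36.5929
  f10: (p5, p0, p3) → 102.3511
  f11: (p5, p2, p7) → 30.5834
  f12: (p5, p2, p0) → 77.4522
Σ area = 628.153

Euler characteristic 8−18+12 = 2 ✓


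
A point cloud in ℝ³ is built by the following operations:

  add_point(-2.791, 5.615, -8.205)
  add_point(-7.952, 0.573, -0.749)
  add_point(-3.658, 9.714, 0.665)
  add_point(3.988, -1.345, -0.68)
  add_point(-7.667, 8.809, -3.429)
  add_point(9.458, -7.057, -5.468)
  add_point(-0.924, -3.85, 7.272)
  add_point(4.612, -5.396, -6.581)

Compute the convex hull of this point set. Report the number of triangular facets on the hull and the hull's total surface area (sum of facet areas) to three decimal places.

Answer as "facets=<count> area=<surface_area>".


facets=12 area=560.603

Points on the hull: [0, 1, 2, 3, 4, 5, 6, 7] (8 of 8).

Area of each hull facet:
  f1: (p6, p2, p1) → 58.8656
  f2: (p0, p2, p5) → 85.3610
  f3: (p3, p2, p5) → 28.2300
  f4: (p3, p6, p5) → 36.8768
  f5: (p3, p6, p2) → 64.5624
  f6: (p7, p0, p1) → 67.7676
  f7: (p7, p0, p5) → 21.0811
  f8: (p7, p6, p1) → 80.1716
  f9: (p7, p6, p5) → 38.6859
  f10: (p4, p2, p1) → 25.1071
  f11: (p4, p0, p1) → 32.0844
  f12: (p4, p0, p2) → 21.8095
Σ area = 560.603

Euler: V−E+F = 8−18+12 = 2.


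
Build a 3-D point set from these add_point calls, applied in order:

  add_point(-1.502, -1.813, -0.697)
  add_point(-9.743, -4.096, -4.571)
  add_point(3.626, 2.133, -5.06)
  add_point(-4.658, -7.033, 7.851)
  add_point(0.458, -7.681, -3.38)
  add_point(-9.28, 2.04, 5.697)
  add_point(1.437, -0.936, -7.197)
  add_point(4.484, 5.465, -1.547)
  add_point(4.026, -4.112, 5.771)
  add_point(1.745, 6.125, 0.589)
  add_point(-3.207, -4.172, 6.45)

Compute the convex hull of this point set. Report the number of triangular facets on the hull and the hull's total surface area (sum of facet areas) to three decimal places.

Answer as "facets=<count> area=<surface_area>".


Hull vertices (9/11): indices [1, 2, 3, 4, 5, 6, 7, 8, 9].

Per-facet area ½‖(b−a)×(c−a)‖:
  f1: (p3, p4, p1) → 63.9931
  f2: (p5, p3, p1) → 60.2812
  f3: (p6, p4, p1) → 41.4419
  f4: (p8, p3, p4) → 47.7998
  f5: (p8, p5, p3) → 48.6770
  f6: (p2, p6, p4) → 15.2492
  f7: (p2, p8, p4) → 52.3556
  f8: (p2, p8, p7) → 29.4711
  f9: (p2, p6, p1) → 21.4963
  f10: (p9, p8, p7) → 20.6575
  f11: (p9, p8, p5) → 71.8119
  f12: (p9, p5, p1) → 75.9137
  f13: (p9, p2, p1) → 52.8700
  f14: (p9, p2, p7) → 7.8770
Σ area = 609.895

Euler characteristic 9−21+14 = 2 ✓

facets=14 area=609.895


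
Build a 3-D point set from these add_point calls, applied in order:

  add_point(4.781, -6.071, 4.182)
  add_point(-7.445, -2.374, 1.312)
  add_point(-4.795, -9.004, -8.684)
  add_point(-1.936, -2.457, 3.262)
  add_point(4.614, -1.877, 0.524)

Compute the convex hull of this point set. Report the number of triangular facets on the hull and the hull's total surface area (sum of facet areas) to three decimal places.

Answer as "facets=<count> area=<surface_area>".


facets=6 area=236.853

Hull vertices (5/5): indices [0, 1, 2, 3, 4].

Per-facet area ½‖(b−a)×(c−a)‖:
  f1: (p2, p0, p1) → 79.1591
  f2: (p4, p2, p1) → 72.0063
  f3: (p4, p2, p0) → 41.5882
  f4: (p3, p0, p1) → 11.0405
  f5: (p3, p4, p1) → 14.0602
  f6: (p3, p4, p0) → 18.9987
Σ area = 236.853

Euler: V−E+F = 5−9+6 = 2.


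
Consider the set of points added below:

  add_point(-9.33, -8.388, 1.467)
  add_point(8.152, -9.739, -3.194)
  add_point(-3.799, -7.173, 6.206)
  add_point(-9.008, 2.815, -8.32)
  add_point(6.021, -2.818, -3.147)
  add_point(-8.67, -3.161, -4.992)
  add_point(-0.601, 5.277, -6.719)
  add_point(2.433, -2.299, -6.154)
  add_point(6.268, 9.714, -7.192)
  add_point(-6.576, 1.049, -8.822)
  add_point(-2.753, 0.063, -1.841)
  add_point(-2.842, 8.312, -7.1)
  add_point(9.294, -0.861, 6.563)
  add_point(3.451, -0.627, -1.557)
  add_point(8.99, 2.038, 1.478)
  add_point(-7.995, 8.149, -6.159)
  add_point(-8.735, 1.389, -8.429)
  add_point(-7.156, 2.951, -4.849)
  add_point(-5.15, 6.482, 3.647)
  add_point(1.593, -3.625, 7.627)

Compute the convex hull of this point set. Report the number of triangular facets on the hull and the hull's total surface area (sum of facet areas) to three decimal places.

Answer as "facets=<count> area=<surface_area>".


Points on the hull: [0, 1, 2, 3, 5, 7, 8, 9, 11, 12, 14, 15, 16, 18, 19] (15 of 20).

Area of each hull facet:
  f1: (p18, p8, p12) → 120.4206
  f2: (p14, p8, p12) → 9.3490
  f3: (p14, p1, p12) → 36.8652
  f4: (p14, p1, p8) → 71.6704
  f5: (p2, p18, p0) → 51.5132
  f6: (p2, p1, p0) → 56.1802
  f7: (p5, p1, p0) → 73.6096
  f8: (p5, p9, p1) → 55.0392
  f9: (p7, p1, p8) → 51.3037
  f10: (p7, p9, p8) → 62.9617
  f11: (p7, p9, p1) → 25.1069
  f12: (p15, p18, p8) → 73.1007
  f13: (p15, p18, p0) → 80.5808
  f14: (p19, p18, p12) → 51.8110
  f15: (p19, p2, p18) → 42.1374
  f16: (p19, p1, p12) → 53.4056
  f17: (p19, p2, p1) → 46.4326
  f18: (p11, p15, p8) → 5.0057
  f19: (p16, p5, p9) → 6.3295
  f20: (p16, p5, p0) → 6.1011
  f21: (p3, p11, p15) → 15.1775
  f22: (p3, p15, p0) → 38.8727
  f23: (p3, p16, p0) → 7.9006
  f24: (p3, p16, p9) → 1.5171
  f25: (p3, p9, p8) → 22.5008
  f26: (p3, p11, p8) → 21.5526
Σ area = 1086.446

Euler characteristic 15−39+26 = 2 ✓

facets=26 area=1086.446


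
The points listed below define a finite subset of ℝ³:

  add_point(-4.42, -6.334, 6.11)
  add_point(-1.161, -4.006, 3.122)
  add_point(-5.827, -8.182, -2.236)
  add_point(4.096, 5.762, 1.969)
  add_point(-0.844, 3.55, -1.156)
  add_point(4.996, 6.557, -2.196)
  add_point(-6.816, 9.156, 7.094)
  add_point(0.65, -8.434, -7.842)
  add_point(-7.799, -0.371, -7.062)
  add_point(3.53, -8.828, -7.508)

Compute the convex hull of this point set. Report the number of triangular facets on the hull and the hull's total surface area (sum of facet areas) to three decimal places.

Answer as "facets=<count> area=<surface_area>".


facets=14 area=718.338

Hull vertices (9/10): indices [0, 1, 2, 3, 5, 6, 7, 8, 9].

Per-facet area ½‖(b−a)×(c−a)‖:
  f1: (p9, p5, p8) → 100.0054
  f2: (p6, p5, p8) → 108.4162
  f3: (p7, p9, p8) → 10.3731
  f4: (p2, p6, p8) → 80.2265
  f5: (p2, p0, p6) → 65.9377
  f6: (p2, p7, p8) → 39.7659
  f7: (p2, p0, p9) → 43.7675
  f8: (p2, p7, p9) → 9.2709
  f9: (p1, p0, p9) → 25.8263
  f10: (p3, p6, p5) → 23.1127
  f11: (p3, p0, p6) → 88.9840
  f12: (p3, p1, p0) → 17.5299
  f13: (p3, p9, p5) → 35.1583
  f14: (p3, p1, p9) → 69.9639
Σ area = 718.338

Euler characteristic 9−21+14 = 2 ✓


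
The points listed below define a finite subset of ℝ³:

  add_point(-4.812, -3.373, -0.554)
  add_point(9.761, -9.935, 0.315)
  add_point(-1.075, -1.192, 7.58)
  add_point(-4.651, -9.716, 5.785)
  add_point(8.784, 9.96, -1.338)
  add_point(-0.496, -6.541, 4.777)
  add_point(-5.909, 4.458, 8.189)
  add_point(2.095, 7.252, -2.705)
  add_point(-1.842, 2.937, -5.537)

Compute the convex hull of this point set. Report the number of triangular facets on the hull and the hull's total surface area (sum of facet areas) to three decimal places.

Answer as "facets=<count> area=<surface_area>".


Hull vertices (8/9): indices [0, 1, 2, 3, 4, 6, 7, 8].

Facet areas (half cross-product norm):
  f1: (p8, p4, p1) → 119.2417
  f2: (p2, p4, p6) → 64.5387
  f3: (p2, p4, p1) → 131.1190
  f4: (p2, p3, p6) → 31.2788
  f5: (p2, p3, p1) → 69.7962
  f6: (p7, p4, p6) → 45.1207
  f7: (p7, p8, p6) → 44.3507
  f8: (p7, p8, p4) → 11.3836
  f9: (p0, p8, p1) → 68.5846
  f10: (p0, p3, p1) → 67.3801
  f11: (p0, p8, p6) → 50.5047
  f12: (p0, p3, p6) → 52.7917
Σ area = 756.091

Check V−E+F: 8 − 18 + 12 = 2.

facets=12 area=756.091


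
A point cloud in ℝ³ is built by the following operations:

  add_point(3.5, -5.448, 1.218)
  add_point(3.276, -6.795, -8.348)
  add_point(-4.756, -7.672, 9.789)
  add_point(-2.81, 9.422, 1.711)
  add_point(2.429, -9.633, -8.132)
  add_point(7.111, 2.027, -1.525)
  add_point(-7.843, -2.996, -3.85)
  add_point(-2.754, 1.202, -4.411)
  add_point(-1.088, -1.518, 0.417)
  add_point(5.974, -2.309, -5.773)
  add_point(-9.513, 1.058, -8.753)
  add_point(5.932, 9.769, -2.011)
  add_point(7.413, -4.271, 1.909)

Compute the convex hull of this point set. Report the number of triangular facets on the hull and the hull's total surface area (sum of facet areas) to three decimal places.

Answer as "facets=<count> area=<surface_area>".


facets=16 area=902.523

Extreme-point indices: [1, 2, 3, 4, 5, 6, 9, 10, 11, 12] — 10 of 13 on the boundary.

Area of each hull facet:
  f1: (p2, p11, p12) → 104.7977
  f2: (p1, p11, p10) → 126.2249
  f3: (p3, p11, p10) → 70.3112
  f4: (p3, p2, p10) → 137.7917
  f5: (p3, p2, p11) → 86.3789
  f6: (p9, p1, p11) → 18.5860
  f7: (p6, p2, p10) → 16.7936
  f8: (p4, p2, p12) → 92.5208
  f9: (p4, p9, p12) → 33.8455
  f10: (p4, p9, p1) → 4.7703
  f11: (p4, p6, p2) → 95.5056
  f12: (p4, p1, p10) → 21.5311
  f13: (p4, p6, p10) → 41.0238
  f14: (p5, p11, p12) → 12.1916
  f15: (p5, p9, p12) → 21.2886
  f16: (p5, p9, p11) → 18.9615
Σ area = 902.523

Check V−E+F: 10 − 24 + 16 = 2.


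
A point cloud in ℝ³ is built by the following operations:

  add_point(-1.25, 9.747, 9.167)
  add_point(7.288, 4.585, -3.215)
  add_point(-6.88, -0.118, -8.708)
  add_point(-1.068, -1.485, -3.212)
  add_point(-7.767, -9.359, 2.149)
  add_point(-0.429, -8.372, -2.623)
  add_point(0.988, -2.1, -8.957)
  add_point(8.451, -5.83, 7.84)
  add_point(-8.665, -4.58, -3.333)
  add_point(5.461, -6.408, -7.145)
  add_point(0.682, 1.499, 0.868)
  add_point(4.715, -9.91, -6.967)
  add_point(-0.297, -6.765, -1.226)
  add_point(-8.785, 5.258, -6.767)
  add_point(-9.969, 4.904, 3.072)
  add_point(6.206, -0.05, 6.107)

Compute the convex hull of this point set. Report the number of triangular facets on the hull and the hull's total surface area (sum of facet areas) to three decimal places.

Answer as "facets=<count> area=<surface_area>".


Extreme-point indices: [0, 1, 2, 4, 6, 7, 8, 9, 11, 13, 14, 15] — 12 of 16 on the boundary.

Triangle areas on the boundary:
  f1: (p4, p0, p14) → 79.8316
  f2: (p4, p0, p7) → 154.2950
  f3: (p4, p8, p14) → 41.8166
  f4: (p13, p0, p14) → 52.7668
  f5: (p13, p8, p14) → 48.2178
  f6: (p15, p0, p7) → 22.5755
  f7: (p11, p4, p8) → 53.7104
  f8: (p11, p4, p7) → 113.5321
  f9: (p1, p13, p0) → 121.7299
  f10: (p1, p13, p6) → 67.3134
  f11: (p1, p15, p0) → 66.2448
  f12: (p1, p15, p7) → 26.9241
  f13: (p2, p13, p6) → 20.6715
  f14: (p2, p13, p8) → 21.1180
  f15: (p2, p11, p6) → 28.4274
  f16: (p2, p11, p8) → 52.6420
  f17: (p9, p11, p7) → 27.3982
  f18: (p9, p1, p7) → 83.1400
  f19: (p9, p11, p6) → 9.9011
  f20: (p9, p1, p6) → 34.6963
Σ area = 1126.953

Check V−E+F: 12 − 30 + 20 = 2.

facets=20 area=1126.953


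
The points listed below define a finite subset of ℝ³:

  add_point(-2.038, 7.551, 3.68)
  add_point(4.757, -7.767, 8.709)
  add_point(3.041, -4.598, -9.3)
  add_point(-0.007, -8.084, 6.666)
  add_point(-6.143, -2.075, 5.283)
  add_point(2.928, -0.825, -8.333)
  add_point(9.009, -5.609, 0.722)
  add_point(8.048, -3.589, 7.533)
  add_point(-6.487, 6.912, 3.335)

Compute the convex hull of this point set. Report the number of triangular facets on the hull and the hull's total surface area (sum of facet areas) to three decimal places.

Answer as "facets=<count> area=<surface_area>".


facets=14 area=633.627

Points on the hull: [0, 1, 2, 3, 4, 5, 6, 7, 8] (9 of 9).

Facet areas (half cross-product norm):
  f1: (p5, p2, p8) → 25.4776
  f2: (p5, p2, p6) → 22.6620
  f3: (p4, p2, p8) → 80.1295
  f4: (p4, p2, p3) → 71.2749
  f5: (p1, p7, p6) → 19.4766
  f6: (p1, p2, p6) → 46.4468
  f7: (p1, p2, p3) → 42.3219
  f8: (p1, p4, p3) → 16.8202
  f9: (p1, p4, p8) → 50.0160
  f10: (p0, p7, p6) → 55.5284
  f11: (p0, p5, p6) → 90.0552
  f12: (p0, p5, p8) → 34.2807
  f13: (p0, p1, p8) → 37.8433
  f14: (p0, p1, p7) → 41.2943
Σ area = 633.627

Euler: V−E+F = 9−21+14 = 2.


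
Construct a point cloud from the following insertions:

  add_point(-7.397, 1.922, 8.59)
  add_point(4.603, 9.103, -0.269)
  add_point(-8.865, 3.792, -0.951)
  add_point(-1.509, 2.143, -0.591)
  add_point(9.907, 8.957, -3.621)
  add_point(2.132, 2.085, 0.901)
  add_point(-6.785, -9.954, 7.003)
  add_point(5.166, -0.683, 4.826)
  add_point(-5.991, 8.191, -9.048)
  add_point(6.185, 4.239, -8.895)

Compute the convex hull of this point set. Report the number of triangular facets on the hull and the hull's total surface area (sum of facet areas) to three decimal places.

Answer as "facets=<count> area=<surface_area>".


Hull vertices (8/10): indices [0, 1, 2, 4, 6, 7, 8, 9].

Triangle areas on the boundary:
  f1: (p0, p6, p2) → 58.8480
  f2: (p7, p0, p6) → 77.0447
  f3: (p7, p9, p4) → 53.8376
  f4: (p7, p9, p6) → 102.6829
  f5: (p7, p1, p4) → 34.0838
  f6: (p7, p1, p0) → 73.5522
  f7: (p8, p9, p4) → 49.3011
  f8: (p8, p1, p4) → 41.1710
  f9: (p8, p6, p2) → 49.4143
  f10: (p8, p9, p6) → 151.7650
  f11: (p8, p0, p2) → 24.5198
  f12: (p8, p1, p0) → 110.6584
Σ area = 826.879

Euler characteristic 8−18+12 = 2 ✓

facets=12 area=826.879


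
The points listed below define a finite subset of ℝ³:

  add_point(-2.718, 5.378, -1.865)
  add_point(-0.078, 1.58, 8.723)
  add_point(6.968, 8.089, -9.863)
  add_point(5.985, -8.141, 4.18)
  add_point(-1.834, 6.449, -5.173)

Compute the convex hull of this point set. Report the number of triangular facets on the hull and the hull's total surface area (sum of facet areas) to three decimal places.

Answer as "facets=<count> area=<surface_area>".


facets=6 area=398.598

Hull vertices (5/5): indices [0, 1, 2, 3, 4].

Triangle areas on the boundary:
  f1: (p1, p2, p0) → 65.6281
  f2: (p1, p3, p0) → 71.1599
  f3: (p1, p3, p2) → 124.8666
  f4: (p4, p2, p0) → 13.1087
  f5: (p4, p3, p0) → 27.7506
  f6: (p4, p3, p2) → 96.0838
Σ area = 398.598

Euler characteristic 5−9+6 = 2 ✓


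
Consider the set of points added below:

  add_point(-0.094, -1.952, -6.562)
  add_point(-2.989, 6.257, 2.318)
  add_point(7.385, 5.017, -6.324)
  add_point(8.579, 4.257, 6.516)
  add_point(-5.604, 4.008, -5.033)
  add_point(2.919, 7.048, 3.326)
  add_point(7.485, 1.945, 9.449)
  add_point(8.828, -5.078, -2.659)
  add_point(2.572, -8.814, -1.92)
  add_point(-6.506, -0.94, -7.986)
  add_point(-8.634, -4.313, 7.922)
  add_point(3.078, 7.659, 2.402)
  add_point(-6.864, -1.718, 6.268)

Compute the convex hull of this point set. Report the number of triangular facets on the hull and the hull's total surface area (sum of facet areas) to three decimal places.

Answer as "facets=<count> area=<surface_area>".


12 of the 13 inputs are extreme points: [0, 1, 2, 3, 4, 5, 6, 7, 8, 9, 10, 11].

Facet areas (half cross-product norm):
  f1: (p8, p9, p10) → 97.4388
  f2: (p8, p6, p10) → 116.4485
  f3: (p8, p6, p7) → 51.3018
  f4: (p1, p6, p10) → 87.5395
  f5: (p5, p1, p11) → 3.3737
  f6: (p5, p1, p6) → 23.6447
  f7: (p0, p2, p7) → 46.9932
  f8: (p0, p2, p9) → 27.0048
  f9: (p0, p8, p7) → 31.2629
  f10: (p0, p8, p9) → 24.5248
  f11: (p3, p2, p11) → 38.6133
  f12: (p3, p5, p11) → 3.4834
  f13: (p3, p5, p6) → 12.8915
  f14: (p3, p6, p7) → 25.3190
  f15: (p3, p2, p7) → 64.0455
  f16: (p4, p2, p9) → 37.6300
  f17: (p4, p9, p10) → 45.6747
  f18: (p4, p1, p10) → 53.6912
  f19: (p4, p1, p11) → 23.2992
  f20: (p4, p2, p11) → 57.5780
Σ area = 871.759

Euler: V−E+F = 12−30+20 = 2.

facets=20 area=871.759


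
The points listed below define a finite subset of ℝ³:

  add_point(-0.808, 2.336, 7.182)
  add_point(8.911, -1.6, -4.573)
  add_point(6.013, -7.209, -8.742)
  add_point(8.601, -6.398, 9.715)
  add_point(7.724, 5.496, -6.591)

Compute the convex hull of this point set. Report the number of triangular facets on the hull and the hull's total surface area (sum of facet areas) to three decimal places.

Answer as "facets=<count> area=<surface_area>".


facets=6 area=458.161

Hull vertices (5/5): indices [0, 1, 2, 3, 4].

Facet areas (half cross-product norm):
  f1: (p3, p2, p0) → 117.7835
  f2: (p3, p2, p1) → 54.7724
  f3: (p4, p2, p0) → 106.5477
  f4: (p4, p2, p1) → 24.5705
  f5: (p4, p3, p0) → 107.6325
  f6: (p4, p3, p1) → 46.8547
Σ area = 458.161

Euler characteristic 5−9+6 = 2 ✓


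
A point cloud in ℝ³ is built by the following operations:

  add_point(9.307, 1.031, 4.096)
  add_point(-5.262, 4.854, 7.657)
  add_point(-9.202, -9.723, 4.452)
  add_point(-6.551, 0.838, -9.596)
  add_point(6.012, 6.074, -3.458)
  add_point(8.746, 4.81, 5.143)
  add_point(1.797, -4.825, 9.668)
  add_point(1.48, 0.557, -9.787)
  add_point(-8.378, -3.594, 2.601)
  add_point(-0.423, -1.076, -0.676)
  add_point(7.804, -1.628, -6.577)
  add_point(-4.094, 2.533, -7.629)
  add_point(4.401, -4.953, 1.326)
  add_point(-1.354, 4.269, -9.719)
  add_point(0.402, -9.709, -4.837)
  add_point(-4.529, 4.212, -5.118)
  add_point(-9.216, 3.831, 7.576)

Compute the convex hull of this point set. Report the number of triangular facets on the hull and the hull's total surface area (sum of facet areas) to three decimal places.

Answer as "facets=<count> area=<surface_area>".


Hull vertices (14/17): indices [0, 1, 2, 3, 4, 5, 6, 7, 10, 12, 13, 14, 15, 16].

Per-facet area ½‖(b−a)×(c−a)‖:
  f1: (p6, p2, p16) → 81.3939
  f2: (p6, p14, p2) → 82.8544
  f3: (p3, p2, p16) → 113.2191
  f4: (p3, p14, p2) → 89.4842
  f5: (p3, p14, p7) → 45.8875
  f6: (p10, p14, p7) → 39.4491
  f7: (p5, p6, p0) → 21.0019
  f8: (p5, p10, p0) → 19.4843
  f9: (p5, p10, p4) → 38.2510
  f10: (p12, p6, p0) → 35.4849
  f11: (p12, p6, p14) → 32.0920
  f12: (p12, p10, p0) → 37.1886
  f13: (p12, p10, p14) → 39.1975
  f14: (p15, p3, p16) → 33.1153
  f15: (p13, p3, p7) → 14.5115
  f16: (p13, p10, p7) → 11.5649
  f17: (p13, p10, p4) → 40.5569
  f18: (p13, p15, p4) → 27.3606
  f19: (p13, p15, p3) → 15.1204
  f20: (p1, p6, p16) → 23.0872
  f21: (p1, p5, p6) → 72.4629
  f22: (p1, p5, p4) → 64.3068
  f23: (p1, p15, p16) → 26.1618
  f24: (p1, p15, p4) → 69.0022
Σ area = 1072.239

Euler: V−E+F = 14−36+24 = 2.

facets=24 area=1072.239


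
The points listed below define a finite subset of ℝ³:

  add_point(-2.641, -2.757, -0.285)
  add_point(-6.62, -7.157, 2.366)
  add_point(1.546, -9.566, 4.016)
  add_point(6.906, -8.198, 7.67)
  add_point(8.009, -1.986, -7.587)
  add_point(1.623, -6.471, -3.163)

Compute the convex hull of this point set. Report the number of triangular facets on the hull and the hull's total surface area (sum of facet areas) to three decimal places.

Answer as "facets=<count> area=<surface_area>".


6 of the 6 inputs are extreme points: [0, 1, 2, 3, 4, 5].

Triangle areas on the boundary:
  f1: (p2, p3, p1) → 16.9048
  f2: (p2, p3, p4) → 50.6749
  f3: (p0, p4, p1) → 26.5685
  f4: (p0, p3, p1) → 43.9326
  f5: (p0, p3, p4) → 85.5034
  f6: (p5, p4, p1) → 19.6023
  f7: (p5, p2, p1) → 32.5897
  f8: (p5, p2, p4) → 26.4113
Σ area = 302.188

Euler characteristic 6−12+8 = 2 ✓

facets=8 area=302.188
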